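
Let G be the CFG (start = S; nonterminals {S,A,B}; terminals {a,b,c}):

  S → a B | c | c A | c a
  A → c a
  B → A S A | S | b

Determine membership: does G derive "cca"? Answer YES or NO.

CNF form of G:
  S -> T0 A | T0 T1 | T1 B | c
  A -> T0 T1
  B -> A X2 | T0 A | T0 T1 | T1 B | b | c
  T0 -> c
  T1 -> a
  X2 -> S A

Fill CYK table bottom-up:
  cell(0,0) c: {B,S,T0}  orig:{B,S}
  cell(1,1) c: {B,S,T0}  orig:{B,S}
  cell(2,2) a: {T1}  orig:{}
  cell(0,1) cc: ∅
  cell(1,2) ca: {A,B,S}
  cell(0,2) cca: {B,S,X2}  orig:{B,S}

S ∈ T[0,2] ⇒ YES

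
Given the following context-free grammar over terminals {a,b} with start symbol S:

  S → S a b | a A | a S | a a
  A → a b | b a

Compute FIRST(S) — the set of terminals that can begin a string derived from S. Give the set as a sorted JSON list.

FIRST iteration:
iter 1:
  A via A→a b: +{a}
  A via A→b a: +{b}
  S via S→a A: +{a}
  S: {a}  A: {a,b}
iter 2: (stable)
  S: {a}  A: {a,b}

FIRST(S) = ["a"]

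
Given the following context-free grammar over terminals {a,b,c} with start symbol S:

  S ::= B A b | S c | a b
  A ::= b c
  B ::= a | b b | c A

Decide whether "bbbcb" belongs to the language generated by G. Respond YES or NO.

CNF form of G:
  S -> B X3 | S T1 | T2 T0
  A -> T0 T1
  B -> T0 T0 | T1 A | a
  T0 -> b
  T1 -> c
  T2 -> a
  X3 -> A T0

CYK table (by increasing span):
  [0..0]={T0}  "b"  orig:{}
  [1..1]={T0}  "b"  orig:{}
  [2..2]={T0}  "b"  orig:{}
  [3..3]={T1}  "c"  orig:{}
  [4..4]={T0}  "b"  orig:{}
  [0..1]={B}  "bb"
  [1..2]={B}  "bb"
  [2..3]={A}  "bc"
  [3..4]=∅  "cb"
  [0..2]=∅  "bbb"
  [1..3]=∅  "bbc"
  [2..4]={X3}  "bcb"  orig:{}
  [0..3]=∅  "bbbc"
  [1..4]=∅  "bbcb"
  [0..4]={S}  "bbbcb"

S ∈ T[0,4] ⇒ YES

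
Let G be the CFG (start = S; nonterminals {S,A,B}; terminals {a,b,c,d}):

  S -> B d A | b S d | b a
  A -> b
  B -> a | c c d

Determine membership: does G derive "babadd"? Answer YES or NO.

Convert to CNF:
  S -> B X5 | T2 T3 | T2 X6
  A -> b
  B -> T0 X4 | a
  T0 -> c
  T1 -> d
  T2 -> b
  T3 -> a
  X4 -> T0 T1
  X5 -> T1 A
  X6 -> S T1

Fill CYK table bottom-up:
  [0..0]={A,T2}  "b"  orig:{A}
  [1..1]={B,T3}  "a"  orig:{B}
  [2..2]={A,T2}  "b"  orig:{A}
  [3..3]={B,T3}  "a"  orig:{B}
  [4..4]={T1}  "d"  orig:{}
  [5..5]={T1}  "d"  orig:{}
  [0..1]={S}  "ba"
  [1..2]=∅  "ab"
  [2..3]={S}  "ba"
  [3..4]=∅  "ad"
  [4..5]=∅  "dd"
  [0..2]=∅  "bab"
  [1..3]=∅  "aba"
  [2..4]={X6}  "bad"  orig:{}
  [3..5]=∅  "add"
  [0..3]=∅  "baba"
  [1..4]=∅  "abad"
  [2..5]=∅  "badd"
  [0..4]=∅  "babad"
  [1..5]=∅  "abadd"
  [0..5]=∅  "babadd"

S ∉ T[0,5] ⇒ NO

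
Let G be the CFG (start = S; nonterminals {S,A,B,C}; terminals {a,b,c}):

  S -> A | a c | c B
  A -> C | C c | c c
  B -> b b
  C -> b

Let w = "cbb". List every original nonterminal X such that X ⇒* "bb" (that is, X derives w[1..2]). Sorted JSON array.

Convert to CNF:
  S -> C T0 | T0 B | T0 T0 | T2 T0 | b
  A -> C T0 | T0 T0 | b
  B -> T1 T1
  C -> b
  T0 -> c
  T1 -> b
  T2 -> a

CYK fill (cells [i..j] with 1 ≤ i ≤ j ≤ 2 only):
  cell(1,1) b: {A,C,S,T1}  orig:{A,C,S}
  cell(2,2) b: {A,C,S,T1}  orig:{A,C,S}
  cell(1,2) bb: {B}

Original NTs in T[1,2] deriving "bb": ["B"]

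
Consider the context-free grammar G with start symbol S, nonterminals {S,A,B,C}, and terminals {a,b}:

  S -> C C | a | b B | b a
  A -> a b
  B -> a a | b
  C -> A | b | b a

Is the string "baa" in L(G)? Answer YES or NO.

CNF form of G:
  S -> C C | T1 B | T1 T0 | a
  A -> T0 T1
  B -> T0 T0 | b
  C -> T0 T1 | T1 T0 | b
  T0 -> a
  T1 -> b

CYK fill:
  T[0,0] 'b' = {B,C,T1}  orig:{B,C}
  T[1,1] 'a' = {S,T0}  orig:{S}
  T[2,2] 'a' = {S,T0}  orig:{S}
  T[0,1] 'ba' = {C,S}
  T[1,2] 'aa' = {B}
  T[0,2] 'baa' = {S}

S ∈ T[0,2] ⇒ YES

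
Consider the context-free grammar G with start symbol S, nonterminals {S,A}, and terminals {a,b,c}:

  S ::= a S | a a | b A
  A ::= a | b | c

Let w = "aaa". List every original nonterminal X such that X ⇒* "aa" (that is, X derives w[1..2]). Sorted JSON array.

Convert to CNF:
  S -> T0 S | T0 T0 | T1 A
  A -> a | b | c
  T0 -> a
  T1 -> b

Fill CYK table bottom-up — only the sub-triangle for w[1..2]:
  cell(1,1) a: {A,T0}  orig:{A}
  cell(2,2) a: {A,T0}  orig:{A}
  cell(1,2) aa: {S}

Original NTs in T[1,2] deriving "aa": ["S"]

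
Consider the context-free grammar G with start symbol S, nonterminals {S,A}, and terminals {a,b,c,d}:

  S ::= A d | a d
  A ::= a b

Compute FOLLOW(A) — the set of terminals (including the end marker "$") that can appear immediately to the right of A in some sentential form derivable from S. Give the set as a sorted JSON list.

FIRST sets, iterate to fixpoint:
pass 1:
  A via A→a b: +{a}
  S via S→A d: +{a}
  S: {a}  A: {a}
pass 2: (no change)
  S: {a}  A: {a}

FOLLOW iteration:
FOLLOW(S) := {$}
pass 1:
  S→A d: FOLLOW(A) ⊇ FIRST(d) = {d}; new: +{d}
  FOLLOW(S)={$}  FOLLOW(A)={d}
pass 2: (no change)
  FOLLOW(S)={$}  FOLLOW(A)={d}

FOLLOW(A) = ["d"]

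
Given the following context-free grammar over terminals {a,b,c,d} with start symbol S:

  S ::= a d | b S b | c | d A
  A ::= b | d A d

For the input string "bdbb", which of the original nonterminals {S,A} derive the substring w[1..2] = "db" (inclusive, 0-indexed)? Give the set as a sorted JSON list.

CNF form of G:
  S -> T0 A | T1 T0 | T2 X4 | c
  A -> T0 X3 | b
  T0 -> d
  T1 -> a
  T2 -> b
  X3 -> A T0
  X4 -> S T2

CYK fill (cells [i..j] with 1 ≤ i ≤ j ≤ 2 only):
  T[1,1] 'd' = {T0}  orig:{}
  T[2,2] 'b' = {A,T2}  orig:{A}
  T[1,2] 'db' = {S}

Original NTs in T[1,2] deriving "db": ["S"]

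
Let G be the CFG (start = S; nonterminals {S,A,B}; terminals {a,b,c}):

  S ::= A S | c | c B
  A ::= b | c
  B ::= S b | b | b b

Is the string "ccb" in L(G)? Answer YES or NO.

Convert to CNF:
  S -> A S | T1 B | c
  A -> b | c
  B -> S T0 | T0 T0 | b
  T0 -> b
  T1 -> c

CYK table (by increasing span):
  [0..0]={A,S,T1}  "c"  orig:{A,S}
  [1..1]={A,S,T1}  "c"  orig:{A,S}
  [2..2]={A,B,T0}  "b"  orig:{A,B}
  [0..1]={S}  "cc"
  [1..2]={B,S}  "cb"
  [0..2]={B,S}  "ccb"

S ∈ T[0,2] ⇒ YES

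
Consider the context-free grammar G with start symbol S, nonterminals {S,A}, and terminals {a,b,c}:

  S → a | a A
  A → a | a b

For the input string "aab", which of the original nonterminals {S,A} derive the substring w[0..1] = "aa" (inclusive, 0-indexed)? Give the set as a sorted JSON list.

Convert to CNF:
  S -> T0 A | a
  A -> T0 T1 | a
  T0 -> a
  T1 -> b

Fill CYK table bottom-up, restricted to cells inside w[0..1]:
  T[0,0] 'a' = {A,S,T0}  orig:{A,S}
  T[1,1] 'a' = {A,S,T0}  orig:{A,S}
  T[0,1] 'aa' = {S}

Original NTs in T[0,1] deriving "aa": ["S"]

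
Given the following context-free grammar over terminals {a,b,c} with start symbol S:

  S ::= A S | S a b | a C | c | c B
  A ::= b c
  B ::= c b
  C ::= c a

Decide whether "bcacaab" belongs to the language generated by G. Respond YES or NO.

Convert to CNF:
  S -> A S | S X3 | T1 B | T2 C | c
  A -> T0 T1
  B -> T1 T0
  C -> T1 T2
  T0 -> b
  T1 -> c
  T2 -> a
  X3 -> T2 T0

Fill CYK table bottom-up:
  cell(0,0) b: {T0}  orig:{}
  cell(1,1) c: {S,T1}  orig:{S}
  cell(2,2) a: {T2}  orig:{}
  cell(3,3) c: {S,T1}  orig:{S}
  cell(4,4) a: {T2}  orig:{}
  cell(5,5) a: {T2}  orig:{}
  cell(6,6) b: {T0}  orig:{}
  cell(0,1) bc: {A}
  cell(1,2) ca: {C}
  cell(2,3) ac: ∅
  cell(3,4) ca: {C}
  cell(4,5) aa: ∅
  cell(5,6) ab: {X3}  orig:{}
  cell(0,2) bca: ∅
  cell(1,3) cac: ∅
  cell(2,4) aca: {S}
  cell(3,5) caa: ∅
  cell(4,6) aab: ∅
  cell(0,3) bcac: ∅
  cell(1,4) caca: ∅
  cell(2,5) acaa: ∅
  cell(3,6) caab: ∅
  cell(0,4) bcaca: {S}
  cell(1,5) cacaa: ∅
  cell(2,6) acaab: {S}
  cell(0,5) bcacaa: ∅
  cell(1,6) cacaab: ∅
  cell(0,6) bcacaab: {S}

S ∈ T[0,6] ⇒ YES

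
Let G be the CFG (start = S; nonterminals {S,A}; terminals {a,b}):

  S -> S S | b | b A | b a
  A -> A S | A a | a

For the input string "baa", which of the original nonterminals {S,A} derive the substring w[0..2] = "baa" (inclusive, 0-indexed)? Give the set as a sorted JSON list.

Convert to CNF:
  S -> S S | T1 A | T1 T0 | b
  A -> A S | A T0 | a
  T0 -> a
  T1 -> b

CYK fill, restricted to cells inside w[0..2]:
  [0..0]={S,T1}  "b"  orig:{S}
  [1..1]={A,T0}  "a"  orig:{A}
  [2..2]={A,T0}  "a"  orig:{A}
  [0..1]={S}  "ba"
  [1..2]={A}  "aa"
  [0..2]={S}  "baa"

Original NTs in T[0,2] deriving "baa": ["S"]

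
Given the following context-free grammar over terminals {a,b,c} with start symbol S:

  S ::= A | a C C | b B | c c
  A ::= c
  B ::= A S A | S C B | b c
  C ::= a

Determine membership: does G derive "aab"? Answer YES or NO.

Convert to CNF:
  S -> T0 B | T1 T1 | T2 X5 | c
  A -> c
  B -> A X3 | S X4 | T0 T1
  C -> a
  T0 -> b
  T1 -> c
  T2 -> a
  X3 -> S A
  X4 -> C B
  X5 -> C C

Fill CYK table bottom-up:
  cell(0,0) a: {C,T2}  orig:{C}
  cell(1,1) a: {C,T2}  orig:{C}
  cell(2,2) b: {T0}  orig:{}
  cell(0,1) aa: {X5}  orig:{}
  cell(1,2) ab: ∅
  cell(0,2) aab: ∅

S ∉ T[0,2] ⇒ NO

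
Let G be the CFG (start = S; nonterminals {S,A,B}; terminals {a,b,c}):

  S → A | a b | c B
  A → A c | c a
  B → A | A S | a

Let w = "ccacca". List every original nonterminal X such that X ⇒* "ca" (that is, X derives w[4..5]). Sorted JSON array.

CNF form of G:
  S -> A T0 | T0 B | T0 T1 | T1 T2
  A -> A T0 | T0 T1
  B -> A S | A T0 | T0 T1 | a
  T0 -> c
  T1 -> a
  T2 -> b

CYK table (by increasing span) (cells [i..j] with 4 ≤ i ≤ j ≤ 5 only):
  T[4,4] 'c' = {T0}  orig:{}
  T[5,5] 'a' = {B,T1}  orig:{B}
  T[4,5] 'ca' = {A,B,S}

Original NTs in T[4,5] deriving "ca": ["A", "B", "S"]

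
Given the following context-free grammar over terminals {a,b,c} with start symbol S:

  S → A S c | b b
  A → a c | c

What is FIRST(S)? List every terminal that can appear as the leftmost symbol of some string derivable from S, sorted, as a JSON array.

FIRST sets, iterate to fixpoint:
round 1:
  A via A→a c: +{a}
  A via A→c: +{c}
  S via S→A S c: +{a,c}
  S via S→b b: +{b}
  FIRST(S)={a,b,c}  FIRST(A)={a,c}
round 2: (no change)
  FIRST(S)={a,b,c}  FIRST(A)={a,c}

FIRST(S) = ["a", "b", "c"]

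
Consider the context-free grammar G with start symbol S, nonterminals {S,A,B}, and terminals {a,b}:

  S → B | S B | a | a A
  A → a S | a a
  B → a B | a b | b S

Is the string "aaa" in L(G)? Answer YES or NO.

Convert to CNF:
  S -> S B | T0 A | T0 B | T0 T1 | T1 S | a
  A -> T0 S | T0 T0
  B -> T0 B | T0 T1 | T1 S
  T0 -> a
  T1 -> b

CYK table (by increasing span):
  T[0,0] 'a' = {S,T0}  orig:{S}
  T[1,1] 'a' = {S,T0}  orig:{S}
  T[2,2] 'a' = {S,T0}  orig:{S}
  T[0,1] 'aa' = {A}
  T[1,2] 'aa' = {A}
  T[0,2] 'aaa' = {S}

S ∈ T[0,2] ⇒ YES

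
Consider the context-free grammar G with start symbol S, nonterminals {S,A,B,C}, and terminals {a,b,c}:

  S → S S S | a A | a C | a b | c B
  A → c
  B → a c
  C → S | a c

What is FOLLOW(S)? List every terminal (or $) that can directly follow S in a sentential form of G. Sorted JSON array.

Compute FIRST by fixpoint:
[1]
  A via A→c: +{c}
  B via B→a c: +{a}
  C via C→a c: +{a}
  S via S→a A: +{a}
  S via S→c B: +{c}
  S: {a,c}  A: {c}  B: {a}  C: {a}
[2]
  C via C→S: +{c}
  S: {a,c}  A: {c}  B: {a}  C: {a,c}
[3] (no change)
  S: {a,c}  A: {c}  B: {a}  C: {a,c}

Compute FOLLOW by fixpoint:
seed FOLLOW(S) with $
round 1:
  S→S S S: FOLLOW(S) ⊇ FIRST(S) = {a,c}; new: +{a,c}
  S→a A: FOLLOW(A) ⊇ FOLLOW(S) ⊇ {$,a,c}; new: +{$,a,c}
  S→a C: FOLLOW(C) ⊇ FOLLOW(S) ⊇ {$,a,c}; new: +{$,a,c}
  S→c B: FOLLOW(B) ⊇ FOLLOW(S) ⊇ {$,a,c}; new: +{$,a,c}
  S: {$,a,c}  A: {$,a,c}  B: {$,a,c}  C: {$,a,c}
round 2: done
  S: {$,a,c}  A: {$,a,c}  B: {$,a,c}  C: {$,a,c}

FOLLOW(S) = ["$", "a", "c"]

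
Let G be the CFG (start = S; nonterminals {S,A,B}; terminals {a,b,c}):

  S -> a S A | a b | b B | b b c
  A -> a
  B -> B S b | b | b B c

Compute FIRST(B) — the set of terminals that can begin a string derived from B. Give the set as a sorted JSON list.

FIRST iteration:
round 1:
  A via A→a: +{a}
  B via B→b: +{b}
  S via S→a S A: +{a}
  S via S→b B: +{b}
  FIRST(S)={a,b}  FIRST(A)={a}  FIRST(B)={b}
round 2: done
  FIRST(S)={a,b}  FIRST(A)={a}  FIRST(B)={b}

FIRST(B) = ["b"]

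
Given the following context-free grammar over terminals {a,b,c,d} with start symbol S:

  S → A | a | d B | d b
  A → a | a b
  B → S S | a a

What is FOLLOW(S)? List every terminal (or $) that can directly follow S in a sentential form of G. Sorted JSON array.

FIRST iteration:
round 1:
  A via A→a: +{a}
  B via B→a a: +{a}
  S via S→A: +{a}
  S via S→d B: +{d}
  S: {a,d}  A: {a}  B: {a}
round 2:
  B via B→S S: +{d}
  S: {a,d}  A: {a}  B: {a,d}
round 3: (no change)
  S: {a,d}  A: {a}  B: {a,d}

FOLLOW sets:
initialize: $ ∈ FOLLOW(S)
[1]
  B→S S: FOLLOW(S) ⊇ FIRST(S) = {a,d}; new: +{a,d}
  S→A: FOLLOW(A) ⊇ FOLLOW(S) ⊇ {$,a,d}; new: +{$,a,d}
  S→d B: FOLLOW(B) ⊇ FOLLOW(S) ⊇ {$,a,d}; new: +{$,a,d}
  FOLLOW[S]={$,a,d}  FOLLOW[A]={$,a,d}  FOLLOW[B]={$,a,d}
[2] (stable)
  FOLLOW[S]={$,a,d}  FOLLOW[A]={$,a,d}  FOLLOW[B]={$,a,d}

FOLLOW(S) = ["$", "a", "d"]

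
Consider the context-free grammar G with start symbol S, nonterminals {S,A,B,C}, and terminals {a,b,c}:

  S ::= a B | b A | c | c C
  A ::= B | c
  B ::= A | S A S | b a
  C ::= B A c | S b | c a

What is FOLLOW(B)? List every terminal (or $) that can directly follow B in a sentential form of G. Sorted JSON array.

Compute FIRST by fixpoint:
[1]
  A via A→c: +{c}
  B via B→A: +{c}
  B via B→b a: +{b}
  C via C→B A c: +{b,c}
  S via S→a B: +{a}
  S via S→b A: +{b}
  S via S→c: +{c}
  FIRST[S]={a,b,c}  FIRST[A]={c}  FIRST[B]={b,c}  FIRST[C]={b,c}
[2]
  A via A→B: +{b}
  B via B→S A S: +{a}
  C via C→B A c: +{a}
  FIRST[S]={a,b,c}  FIRST[A]={b,c}  FIRST[B]={a,b,c}  FIRST[C]={a,b,c}
[3]
  A via A→B: +{a}
  FIRST[S]={a,b,c}  FIRST[A]={a,b,c}  FIRST[B]={a,b,c}  FIRST[C]={a,b,c}
[4] — fixpoint
  FIRST[S]={a,b,c}  FIRST[A]={a,b,c}  FIRST[B]={a,b,c}  FIRST[C]={a,b,c}

FOLLOW sets:
initialize: $ ∈ FOLLOW(S)
[1]
  B→S A S: FOLLOW(S) ⊇ FIRST(A) = {a,b,c}; new: +{a,b,c}
  B→S A S: FOLLOW(A) ⊇ FIRST(S) = {a,b,c}; new: +{a,b,c}
  C→B A c: FOLLOW(B) ⊇ FIRST(A) = {a,b,c}; new: +{a,b,c}
  S→a B: FOLLOW(B) ⊇ FOLLOW(S) ⊇ {$,a,b,c}; new: +{$}
  S→b A: FOLLOW(A) ⊇ FOLLOW(S) ⊇ {$,a,b,c}; new: +{$}
  S→c C: FOLLOW(C) ⊇ FOLLOW(S) ⊇ {$,a,b,c}; new: +{$,a,b,c}
  FOLLOW(S)={$,a,b,c}  FOLLOW(A)={$,a,b,c}  FOLLOW(B)={$,a,b,c}  FOLLOW(C)={$,a,b,c}
[2] — fixpoint
  FOLLOW(S)={$,a,b,c}  FOLLOW(A)={$,a,b,c}  FOLLOW(B)={$,a,b,c}  FOLLOW(C)={$,a,b,c}

FOLLOW(B) = ["$", "a", "b", "c"]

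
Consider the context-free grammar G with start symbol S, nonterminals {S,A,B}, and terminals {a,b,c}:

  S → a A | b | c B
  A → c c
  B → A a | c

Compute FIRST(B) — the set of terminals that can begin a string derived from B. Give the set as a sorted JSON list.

FIRST iteration:
pass 1:
  A via A→c c: +{c}
  B via B→A a: +{c}
  S via S→a A: +{a}
  S via S→b: +{b}
  S via S→c B: +{c}
  FIRST(S)={a,b,c}  FIRST(A)={c}  FIRST(B)={c}
pass 2: (stable)
  FIRST(S)={a,b,c}  FIRST(A)={c}  FIRST(B)={c}

FIRST(B) = ["c"]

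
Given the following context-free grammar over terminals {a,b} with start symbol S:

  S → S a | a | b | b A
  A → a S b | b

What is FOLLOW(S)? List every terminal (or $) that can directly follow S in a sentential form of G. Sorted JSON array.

FIRST iteration:
iter 1:
  A via A→a S b: +{a}
  A via A→b: +{b}
  S via S→a: +{a}
  S via S→b: +{b}
  FIRST[S]={a,b}  FIRST[A]={a,b}
iter 2: (no change)
  FIRST[S]={a,b}  FIRST[A]={a,b}

FOLLOW iteration:
initialize: $ ∈ FOLLOW(S)
[1]
  A→a S b: FOLLOW(S) ⊇ FIRST(b) = {b}; new: +{b}
  S→S a: FOLLOW(S) ⊇ FIRST(a) = {a}; new: +{a}
  S→b A: FOLLOW(A) ⊇ FOLLOW(S) ⊇ {$,a,b}; new: +{$,a,b}
  S: {$,a,b}  A: {$,a,b}
[2] (stable)
  S: {$,a,b}  A: {$,a,b}

FOLLOW(S) = ["$", "a", "b"]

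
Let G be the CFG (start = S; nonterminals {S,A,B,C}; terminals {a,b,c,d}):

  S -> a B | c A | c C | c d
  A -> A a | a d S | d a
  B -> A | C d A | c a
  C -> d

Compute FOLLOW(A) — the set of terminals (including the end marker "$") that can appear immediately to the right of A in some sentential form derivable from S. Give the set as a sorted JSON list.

FIRST sets, iterate to fixpoint:
[1]
  A via A→a d S: +{a}
  A via A→d a: +{d}
  B via B→A: +{a,d}
  B via B→c a: +{c}
  C via C→d: +{d}
  S via S→a B: +{a}
  S via S→c A: +{c}
  FIRST[S]={a,c}  FIRST[A]={a,d}  FIRST[B]={a,c,d}  FIRST[C]={d}
[2] (stable)
  FIRST[S]={a,c}  FIRST[A]={a,d}  FIRST[B]={a,c,d}  FIRST[C]={d}

Compute FOLLOW by fixpoint:
FOLLOW(S) := {$}
pass 1:
  A→A a: FOLLOW(A) ⊇ FIRST(a) = {a}; new: +{a}
  A→a d S: FOLLOW(S) ⊇ FOLLOW(A) ⊇ {a}; new: +{a}
  B→C d A: FOLLOW(C) ⊇ FIRST(d) = {d}; new: +{d}
  S→a B: FOLLOW(B) ⊇ FOLLOW(S) ⊇ {$,a}; new: +{$,a}
  S→c A: FOLLOW(A) ⊇ FOLLOW(S) ⊇ {$,a}; new: +{$}
  S→c C: FOLLOW(C) ⊇ FOLLOW(S) ⊇ {$,a}; new: +{$,a}
  FOLLOW[S]={$,a}  FOLLOW[A]={$,a}  FOLLOW[B]={$,a}  FOLLOW[C]={$,a,d}
pass 2: (no change)
  FOLLOW[S]={$,a}  FOLLOW[A]={$,a}  FOLLOW[B]={$,a}  FOLLOW[C]={$,a,d}

FOLLOW(A) = ["$", "a"]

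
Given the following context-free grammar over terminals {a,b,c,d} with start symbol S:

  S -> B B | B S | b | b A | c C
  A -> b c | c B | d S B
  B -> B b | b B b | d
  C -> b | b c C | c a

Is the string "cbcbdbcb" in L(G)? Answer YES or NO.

Convert to CNF:
  S -> B B | B S | T0 A | T1 C | b
  A -> T0 T1 | T1 B | T2 X4
  B -> B T0 | T0 X5 | d
  C -> T0 X6 | T1 T3 | b
  T0 -> b
  T1 -> c
  T2 -> d
  T3 -> a
  X4 -> S B
  X5 -> B T0
  X6 -> T1 C

CYK fill:
  [0..0]={T1}  "c"  orig:{}
  [1..1]={C,S,T0}  "b"  orig:{C,S}
  [2..2]={T1}  "c"  orig:{}
  [3..3]={C,S,T0}  "b"  orig:{C,S}
  [4..4]={B,T2}  "d"  orig:{B}
  [5..5]={C,S,T0}  "b"  orig:{C,S}
  [6..6]={T1}  "c"  orig:{}
  [7..7]={C,S,T0}  "b"  orig:{C,S}
  [0..1]={S,X6}  "cb"  orig:{S}
  [1..2]={A}  "bc"
  [2..3]={S,X6}  "cb"  orig:{S}
  [3..4]={X4}  "bd"  orig:{}
  [4..5]={B,S,X5}  "db"  orig:{B,S}
  [5..6]={A}  "bc"
  [6..7]={S,X6}  "cb"  orig:{S}
  [0..2]=∅  "cbc"
  [1..3]={C}  "bcb"
  [2..4]={X4}  "cbd"  orig:{}
  [3..5]={B,X4}  "bdb"  orig:{B}
  [4..6]=∅  "dbc"
  [5..7]={C}  "bcb"
  [0..3]={S,X6}  "cbcb"  orig:{S}
  [1..4]=∅  "bcbd"
  [2..5]={A,X4}  "cbdb"  orig:{A}
  [3..6]=∅  "bdbc"
  [4..7]={S}  "dbcb"
  [0..4]={X4}  "cbcbd"  orig:{}
  [1..5]={S}  "bcbdb"
  [2..6]=∅  "cbdbc"
  [3..7]={S}  "bdbcb"
  [0..5]={X4}  "cbcbdb"  orig:{}
  [1..6]=∅  "bcbdbc"
  [2..7]=∅  "cbdbcb"
  [0..6]=∅  "cbcbdbc"
  [1..7]=∅  "bcbdbcb"
  [0..7]=∅  "cbcbdbcb"

S ∉ T[0,7] ⇒ NO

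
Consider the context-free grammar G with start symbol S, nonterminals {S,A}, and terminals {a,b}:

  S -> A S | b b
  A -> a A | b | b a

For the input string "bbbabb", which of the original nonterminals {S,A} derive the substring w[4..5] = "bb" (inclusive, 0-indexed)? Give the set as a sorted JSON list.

CNF form of G:
  S -> A S | T1 T1
  A -> T0 A | T1 T0 | b
  T0 -> a
  T1 -> b

Fill CYK table bottom-up, restricted to cells inside w[4..5]:
  T[4,4] 'b' = {A,T1}  orig:{A}
  T[5,5] 'b' = {A,T1}  orig:{A}
  T[4,5] 'bb' = {S}

Original NTs in T[4,5] deriving "bb": ["S"]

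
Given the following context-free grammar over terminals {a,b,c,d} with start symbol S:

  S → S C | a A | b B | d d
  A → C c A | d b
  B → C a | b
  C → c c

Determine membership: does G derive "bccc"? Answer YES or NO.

CNF form of G:
  S -> S C | T1 T1 | T2 B | T3 A
  A -> C X4 | T1 T2
  B -> C T3 | b
  C -> T0 T0
  T0 -> c
  T1 -> d
  T2 -> b
  T3 -> a
  X4 -> T0 A

Fill CYK table bottom-up:
  cell(0,0) b: {B,T2}  orig:{B}
  cell(1,1) c: {T0}  orig:{}
  cell(2,2) c: {T0}  orig:{}
  cell(3,3) c: {T0}  orig:{}
  cell(0,1) bc: ∅
  cell(1,2) cc: {C}
  cell(2,3) cc: {C}
  cell(0,2) bcc: ∅
  cell(1,3) ccc: ∅
  cell(0,3) bccc: ∅

S ∉ T[0,3] ⇒ NO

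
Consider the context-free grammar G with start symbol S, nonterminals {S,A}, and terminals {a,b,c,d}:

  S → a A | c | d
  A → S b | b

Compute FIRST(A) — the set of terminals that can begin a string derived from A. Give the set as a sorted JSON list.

FIRST sets, iterate to fixpoint:
pass 1:
  A via A→b: +{b}
  S via S→a A: +{a}
  S via S→c: +{c}
  S via S→d: +{d}
  S: {a,c,d}  A: {b}
pass 2:
  A via A→S b: +{a,c,d}
  S: {a,c,d}  A: {a,b,c,d}
pass 3: — fixpoint
  S: {a,c,d}  A: {a,b,c,d}

FIRST(A) = ["a", "b", "c", "d"]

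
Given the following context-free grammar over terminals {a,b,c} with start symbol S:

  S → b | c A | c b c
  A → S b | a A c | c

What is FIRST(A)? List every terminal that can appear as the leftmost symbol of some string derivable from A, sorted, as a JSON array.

FIRST iteration:
pass 1:
  A via A→a A c: +{a}
  A via A→c: +{c}
  S via S→b: +{b}
  S via S→c A: +{c}
  FIRST[S]={b,c}  FIRST[A]={a,c}
pass 2:
  A via A→S b: +{b}
  FIRST[S]={b,c}  FIRST[A]={a,b,c}
pass 3: — fixpoint
  FIRST[S]={b,c}  FIRST[A]={a,b,c}

FIRST(A) = ["a", "b", "c"]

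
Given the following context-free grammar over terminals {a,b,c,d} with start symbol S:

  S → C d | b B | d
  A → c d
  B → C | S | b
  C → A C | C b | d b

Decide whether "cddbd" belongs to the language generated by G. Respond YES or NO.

CNF form of G:
  S -> C T1 | T2 B | d
  A -> T0 T1
  B -> A C | C T1 | C T2 | T1 T2 | T2 B | b | d
  C -> A C | C T2 | T1 T2
  T0 -> c
  T1 -> d
  T2 -> b

Fill CYK table bottom-up:
  cell(0,0) c: {T0}  orig:{}
  cell(1,1) d: {B,S,T1}  orig:{B,S}
  cell(2,2) d: {B,S,T1}  orig:{B,S}
  cell(3,3) b: {B,T2}  orig:{B}
  cell(4,4) d: {B,S,T1}  orig:{B,S}
  cell(0,1) cd: {A}
  cell(1,2) dd: ∅
  cell(2,3) db: {B,C}
  cell(3,4) bd: {B,S}
  cell(0,2) cdd: ∅
  cell(1,3) ddb: ∅
  cell(2,4) dbd: {B,S}
  cell(0,3) cddb: {B,C}
  cell(1,4) ddbd: ∅
  cell(0,4) cddbd: {B,S}

S ∈ T[0,4] ⇒ YES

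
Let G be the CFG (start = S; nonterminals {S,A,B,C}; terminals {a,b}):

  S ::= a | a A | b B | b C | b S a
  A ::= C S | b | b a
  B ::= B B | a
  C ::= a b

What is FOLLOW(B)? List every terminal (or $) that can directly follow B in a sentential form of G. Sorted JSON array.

FIRST iteration:
[1]
  A via A→b: +{b}
  B via B→a: +{a}
  C via C→a b: +{a}
  S via S→a: +{a}
  S via S→b B: +{b}
  FIRST(S)={a,b}  FIRST(A)={b}  FIRST(B)={a}  FIRST(C)={a}
[2]
  A via A→C S: +{a}
  FIRST(S)={a,b}  FIRST(A)={a,b}  FIRST(B)={a}  FIRST(C)={a}
[3] done
  FIRST(S)={a,b}  FIRST(A)={a,b}  FIRST(B)={a}  FIRST(C)={a}

FOLLOW iteration:
initialize: $ ∈ FOLLOW(S)
round 1:
  A→C S: FOLLOW(C) ⊇ FIRST(S) = {a,b}; new: +{a,b}
  B→B B: FOLLOW(B) ⊇ FIRST(B) = {a}; new: +{a}
  S→a A: FOLLOW(A) ⊇ FOLLOW(S) ⊇ {$}; new: +{$}
  S→b B: FOLLOW(B) ⊇ FOLLOW(S) ⊇ {$}; new: +{$}
  S→b C: FOLLOW(C) ⊇ FOLLOW(S) ⊇ {$}; new: +{$}
  S→b S a: FOLLOW(S) ⊇ FIRST(a) = {a}; new: +{a}
  FOLLOW[S]={$,a}  FOLLOW[A]={$}  FOLLOW[B]={$,a}  FOLLOW[C]={$,a,b}
round 2:
  S→a A: FOLLOW(A) ⊇ FOLLOW(S) ⊇ {$,a}; new: +{a}
  FOLLOW[S]={$,a}  FOLLOW[A]={$,a}  FOLLOW[B]={$,a}  FOLLOW[C]={$,a,b}
round 3: — fixpoint
  FOLLOW[S]={$,a}  FOLLOW[A]={$,a}  FOLLOW[B]={$,a}  FOLLOW[C]={$,a,b}

FOLLOW(B) = ["$", "a"]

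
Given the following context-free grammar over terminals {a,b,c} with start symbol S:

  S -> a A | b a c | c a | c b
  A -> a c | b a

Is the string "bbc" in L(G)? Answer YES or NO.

CNF form of G:
  S -> T0 A | T1 T0 | T1 T2 | T2 X3
  A -> T0 T1 | T2 T0
  T0 -> a
  T1 -> c
  T2 -> b
  X3 -> T0 T1

Fill CYK table bottom-up:
  cell(0,0) b: {T2}  orig:{}
  cell(1,1) b: {T2}  orig:{}
  cell(2,2) c: {T1}  orig:{}
  cell(0,1) bb: ∅
  cell(1,2) bc: ∅
  cell(0,2) bbc: ∅

S ∉ T[0,2] ⇒ NO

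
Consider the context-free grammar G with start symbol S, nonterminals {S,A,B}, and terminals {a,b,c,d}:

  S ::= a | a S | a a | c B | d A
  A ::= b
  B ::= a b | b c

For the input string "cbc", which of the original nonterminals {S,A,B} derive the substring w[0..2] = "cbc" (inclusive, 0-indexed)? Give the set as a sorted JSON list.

CNF form of G:
  S -> T0 S | T0 T0 | T2 B | T3 A | a
  A -> b
  B -> T0 T1 | T1 T2
  T0 -> a
  T1 -> b
  T2 -> c
  T3 -> d

CYK table (by increasing span), restricted to cells inside w[0..2]:
  cell(0,0) c: {T2}  orig:{}
  cell(1,1) b: {A,T1}  orig:{A}
  cell(2,2) c: {T2}  orig:{}
  cell(0,1) cb: ∅
  cell(1,2) bc: {B}
  cell(0,2) cbc: {S}

Original NTs in T[0,2] deriving "cbc": ["S"]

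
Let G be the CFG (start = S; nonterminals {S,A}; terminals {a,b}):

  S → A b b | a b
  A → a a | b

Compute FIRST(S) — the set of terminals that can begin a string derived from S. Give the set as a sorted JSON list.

FIRST iteration:
[1]
  A via A→a a: +{a}
  A via A→b: +{b}
  S via S→A b b: +{a,b}
  FIRST[S]={a,b}  FIRST[A]={a,b}
[2] done
  FIRST[S]={a,b}  FIRST[A]={a,b}

FIRST(S) = ["a", "b"]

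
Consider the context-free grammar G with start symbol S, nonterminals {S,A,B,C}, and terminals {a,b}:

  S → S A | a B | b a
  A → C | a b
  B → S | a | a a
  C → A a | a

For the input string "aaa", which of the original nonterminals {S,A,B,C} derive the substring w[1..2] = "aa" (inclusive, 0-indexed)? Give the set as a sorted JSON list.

CNF form of G:
  S -> S A | T0 B | T1 T0
  A -> A T0 | T0 T1 | a
  B -> S A | T0 B | T0 T0 | T1 T0 | a
  C -> A T0 | a
  T0 -> a
  T1 -> b

CYK fill, restricted to cells inside w[1..2]:
  [1..1]={A,B,C,T0}  "a"  orig:{A,B,C}
  [2..2]={A,B,C,T0}  "a"  orig:{A,B,C}
  [1..2]={A,B,C,S}  "aa"

Original NTs in T[1,2] deriving "aa": ["A", "B", "C", "S"]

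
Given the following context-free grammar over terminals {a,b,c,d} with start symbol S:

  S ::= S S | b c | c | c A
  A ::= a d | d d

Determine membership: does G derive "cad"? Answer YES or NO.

Convert to CNF:
  S -> S S | T2 T3 | T3 A | c
  A -> T0 T1 | T1 T1
  T0 -> a
  T1 -> d
  T2 -> b
  T3 -> c

Fill CYK table bottom-up:
  cell(0,0) c: {S,T3}  orig:{S}
  cell(1,1) a: {T0}  orig:{}
  cell(2,2) d: {T1}  orig:{}
  cell(0,1) ca: ∅
  cell(1,2) ad: {A}
  cell(0,2) cad: {S}

S ∈ T[0,2] ⇒ YES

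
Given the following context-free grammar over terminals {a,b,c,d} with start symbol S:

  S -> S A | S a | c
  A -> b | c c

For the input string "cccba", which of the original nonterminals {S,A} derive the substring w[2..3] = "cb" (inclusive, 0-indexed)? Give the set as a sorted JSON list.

Convert to CNF:
  S -> S A | S T1 | c
  A -> T0 T0 | b
  T0 -> c
  T1 -> a

CYK fill — only the sub-triangle for w[2..3]:
  cell(2,2) c: {S,T0}  orig:{S}
  cell(3,3) b: {A}
  cell(2,3) cb: {S}

Original NTs in T[2,3] deriving "cb": ["S"]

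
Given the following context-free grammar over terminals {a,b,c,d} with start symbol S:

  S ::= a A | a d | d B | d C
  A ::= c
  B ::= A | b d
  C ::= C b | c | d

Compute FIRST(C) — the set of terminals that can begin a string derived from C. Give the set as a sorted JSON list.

Compute FIRST by fixpoint:
iter 1:
  A via A→c: +{c}
  B via B→A: +{c}
  B via B→b d: +{b}
  C via C→c: +{c}
  C via C→d: +{d}
  S via S→a A: +{a}
  S via S→d B: +{d}
  FIRST(S)={a,d}  FIRST(A)={c}  FIRST(B)={b,c}  FIRST(C)={c,d}
iter 2: — fixpoint
  FIRST(S)={a,d}  FIRST(A)={c}  FIRST(B)={b,c}  FIRST(C)={c,d}

FIRST(C) = ["c", "d"]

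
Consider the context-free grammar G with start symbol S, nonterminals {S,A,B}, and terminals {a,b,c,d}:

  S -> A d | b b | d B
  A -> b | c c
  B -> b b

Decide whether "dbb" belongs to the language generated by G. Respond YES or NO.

Convert to CNF:
  S -> A T2 | T1 T1 | T2 B
  A -> T0 T0 | b
  B -> T1 T1
  T0 -> c
  T1 -> b
  T2 -> d

Fill CYK table bottom-up:
  cell(0,0) d: {T2}  orig:{}
  cell(1,1) b: {A,T1}  orig:{A}
  cell(2,2) b: {A,T1}  orig:{A}
  cell(0,1) db: ∅
  cell(1,2) bb: {B,S}
  cell(0,2) dbb: {S}

S ∈ T[0,2] ⇒ YES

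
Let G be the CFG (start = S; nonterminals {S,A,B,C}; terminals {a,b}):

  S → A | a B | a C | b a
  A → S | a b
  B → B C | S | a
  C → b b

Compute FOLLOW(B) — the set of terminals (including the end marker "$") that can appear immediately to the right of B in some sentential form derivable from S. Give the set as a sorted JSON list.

Compute FIRST by fixpoint:
[1]
  A via A→a b: +{a}
  B via B→a: +{a}
  C via C→b b: +{b}
  S via S→A: +{a}
  S via S→b a: +{b}
  S: {a,b}  A: {a}  B: {a}  C: {b}
[2]
  A via A→S: +{b}
  B via B→S: +{b}
  S: {a,b}  A: {a,b}  B: {a,b}  C: {b}
[3] — fixpoint
  S: {a,b}  A: {a,b}  B: {a,b}  C: {b}

FOLLOW iteration:
FOLLOW(S) := {$}
round 1:
  B→B C: FOLLOW(B) ⊇ FIRST(C) = {b}; new: +{b}
  B→B C: FOLLOW(C) ⊇ FOLLOW(B) ⊇ {b}; new: +{b}
  B→S: FOLLOW(S) ⊇ FOLLOW(B) ⊇ {b}; new: +{b}
  S→A: FOLLOW(A) ⊇ FOLLOW(S) ⊇ {$,b}; new: +{$,b}
  S→a B: FOLLOW(B) ⊇ FOLLOW(S) ⊇ {$,b}; new: +{$}
  S→a C: FOLLOW(C) ⊇ FOLLOW(S) ⊇ {$,b}; new: +{$}
  FOLLOW(S)={$,b}  FOLLOW(A)={$,b}  FOLLOW(B)={$,b}  FOLLOW(C)={$,b}
round 2: — fixpoint
  FOLLOW(S)={$,b}  FOLLOW(A)={$,b}  FOLLOW(B)={$,b}  FOLLOW(C)={$,b}

FOLLOW(B) = ["$", "b"]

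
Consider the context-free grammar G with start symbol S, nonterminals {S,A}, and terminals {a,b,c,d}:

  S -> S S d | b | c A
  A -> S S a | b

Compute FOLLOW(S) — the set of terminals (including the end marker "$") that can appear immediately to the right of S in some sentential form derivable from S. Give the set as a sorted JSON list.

Compute FIRST by fixpoint:
[1]
  A via A→b: +{b}
  S via S→b: +{b}
  S via S→c A: +{c}
  S: {b,c}  A: {b}
[2]
  A via A→S S a: +{c}
  S: {b,c}  A: {b,c}
[3] done
  S: {b,c}  A: {b,c}

FOLLOW iteration:
initialize: $ ∈ FOLLOW(S)
iter 1:
  A→S S a: FOLLOW(S) ⊇ FIRST(S) = {b,c}; new: +{b,c}
  A→S S a: FOLLOW(S) ⊇ FIRST(a) = {a}; new: +{a}
  S→S S d: FOLLOW(S) ⊇ FIRST(d) = {d}; new: +{d}
  S→c A: FOLLOW(A) ⊇ FOLLOW(S) ⊇ {$,a,b,c,d}; new: +{$,a,b,c,d}
  FOLLOW[S]={$,a,b,c,d}  FOLLOW[A]={$,a,b,c,d}
iter 2: done
  FOLLOW[S]={$,a,b,c,d}  FOLLOW[A]={$,a,b,c,d}

FOLLOW(S) = ["$", "a", "b", "c", "d"]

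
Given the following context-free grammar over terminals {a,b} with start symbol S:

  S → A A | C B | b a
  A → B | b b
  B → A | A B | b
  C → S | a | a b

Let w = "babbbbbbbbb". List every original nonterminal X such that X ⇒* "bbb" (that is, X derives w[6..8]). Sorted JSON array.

Convert to CNF:
  S -> A A | C B | T0 T1
  A -> A B | T0 T0 | b
  B -> A B | T0 T0 | b
  C -> A A | C B | T0 T1 | T1 T0 | a
  T0 -> b
  T1 -> a

Fill CYK table bottom-up, restricted to cells inside w[6..8]:
  [6..6]={A,B,T0}  "b"  orig:{A,B}
  [7..7]={A,B,T0}  "b"  orig:{A,B}
  [8..8]={A,B,T0}  "b"  orig:{A,B}
  [6..7]={A,B,C,S}  "bb"
  [7..8]={A,B,C,S}  "bb"
  [6..8]={A,B,C,S}  "bbb"

Original NTs in T[6,8] deriving "bbb": ["A", "B", "C", "S"]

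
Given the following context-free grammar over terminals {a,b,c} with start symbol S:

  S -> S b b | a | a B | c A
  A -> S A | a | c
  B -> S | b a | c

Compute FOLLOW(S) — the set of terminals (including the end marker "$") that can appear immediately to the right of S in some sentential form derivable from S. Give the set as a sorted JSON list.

FIRST sets, iterate to fixpoint:
round 1:
  A via A→a: +{a}
  A via A→c: +{c}
  B via B→b a: +{b}
  B via B→c: +{c}
  S via S→a: +{a}
  S via S→c A: +{c}
  S: {a,c}  A: {a,c}  B: {b,c}
round 2:
  B via B→S: +{a}
  S: {a,c}  A: {a,c}  B: {a,b,c}
round 3: (no change)
  S: {a,c}  A: {a,c}  B: {a,b,c}

FOLLOW iteration:
FOLLOW(S) := {$}
[1]
  A→S A: FOLLOW(S) ⊇ FIRST(A) = {a,c}; new: +{a,c}
  S→S b b: FOLLOW(S) ⊇ FIRST(b) = {b}; new: +{b}
  S→a B: FOLLOW(B) ⊇ FOLLOW(S) ⊇ {$,a,b,c}; new: +{$,a,b,c}
  S→c A: FOLLOW(A) ⊇ FOLLOW(S) ⊇ {$,a,b,c}; new: +{$,a,b,c}
  FOLLOW[S]={$,a,b,c}  FOLLOW[A]={$,a,b,c}  FOLLOW[B]={$,a,b,c}
[2] done
  FOLLOW[S]={$,a,b,c}  FOLLOW[A]={$,a,b,c}  FOLLOW[B]={$,a,b,c}

FOLLOW(S) = ["$", "a", "b", "c"]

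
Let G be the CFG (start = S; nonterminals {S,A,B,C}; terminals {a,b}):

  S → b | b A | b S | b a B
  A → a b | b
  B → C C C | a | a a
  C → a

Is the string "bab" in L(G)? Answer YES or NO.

CNF form of G:
  S -> T1 A | T1 S | T1 X3 | b
  A -> T0 T1 | b
  B -> C X2 | T0 T0 | a
  C -> a
  T0 -> a
  T1 -> b
  X2 -> C C
  X3 -> T0 B

CYK table (by increasing span):
  cell(0,0) b: {A,S,T1}  orig:{A,S}
  cell(1,1) a: {B,C,T0}  orig:{B,C}
  cell(2,2) b: {A,S,T1}  orig:{A,S}
  cell(0,1) ba: ∅
  cell(1,2) ab: {A}
  cell(0,2) bab: {S}

S ∈ T[0,2] ⇒ YES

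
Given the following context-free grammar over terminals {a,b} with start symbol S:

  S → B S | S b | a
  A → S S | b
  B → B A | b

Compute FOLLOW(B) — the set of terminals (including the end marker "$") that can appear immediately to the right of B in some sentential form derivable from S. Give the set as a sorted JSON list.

Compute FIRST by fixpoint:
[1]
  A via A→b: +{b}
  B via B→b: +{b}
  S via S→B S: +{b}
  S via S→a: +{a}
  FIRST[S]={a,b}  FIRST[A]={b}  FIRST[B]={b}
[2]
  A via A→S S: +{a}
  FIRST[S]={a,b}  FIRST[A]={a,b}  FIRST[B]={b}
[3] (no change)
  FIRST[S]={a,b}  FIRST[A]={a,b}  FIRST[B]={b}

FOLLOW iteration:
seed FOLLOW(S) with $
round 1:
  A→S S: FOLLOW(S) ⊇ FIRST(S) = {a,b}; new: +{a,b}
  B→B A: FOLLOW(B) ⊇ FIRST(A) = {a,b}; new: +{a,b}
  B→B A: FOLLOW(A) ⊇ FOLLOW(B) ⊇ {a,b}; new: +{a,b}
  S: {$,a,b}  A: {a,b}  B: {a,b}
round 2: (stable)
  S: {$,a,b}  A: {a,b}  B: {a,b}

FOLLOW(B) = ["a", "b"]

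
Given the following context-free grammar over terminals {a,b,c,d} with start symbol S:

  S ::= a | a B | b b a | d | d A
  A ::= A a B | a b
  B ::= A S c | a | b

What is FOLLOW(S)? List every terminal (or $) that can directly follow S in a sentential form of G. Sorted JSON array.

FIRST iteration:
round 1:
  A via A→a b: +{a}
  B via B→A S c: +{a}
  B via B→b: +{b}
  S via S→a: +{a}
  S via S→b b a: +{b}
  S via S→d: +{d}
  S: {a,b,d}  A: {a}  B: {a,b}
round 2: (stable)
  S: {a,b,d}  A: {a}  B: {a,b}

Compute FOLLOW by fixpoint:
FOLLOW(S) := {$}
pass 1:
  A→A a B: FOLLOW(A) ⊇ FIRST(a) = {a}; new: +{a}
  A→A a B: FOLLOW(B) ⊇ FOLLOW(A) ⊇ {a}; new: +{a}
  B→A S c: FOLLOW(A) ⊇ FIRST(S) = {a,b,d}; new: +{b,d}
  B→A S c: FOLLOW(S) ⊇ FIRST(c) = {c}; new: +{c}
  S→a B: FOLLOW(B) ⊇ FOLLOW(S) ⊇ {$,c}; new: +{$,c}
  S→d A: FOLLOW(A) ⊇ FOLLOW(S) ⊇ {$,c}; new: +{$,c}
  FOLLOW[S]={$,c}  FOLLOW[A]={$,a,b,c,d}  FOLLOW[B]={$,a,c}
pass 2:
  A→A a B: FOLLOW(B) ⊇ FOLLOW(A) ⊇ {$,a,b,c,d}; new: +{b,d}
  FOLLOW[S]={$,c}  FOLLOW[A]={$,a,b,c,d}  FOLLOW[B]={$,a,b,c,d}
pass 3: — fixpoint
  FOLLOW[S]={$,c}  FOLLOW[A]={$,a,b,c,d}  FOLLOW[B]={$,a,b,c,d}

FOLLOW(S) = ["$", "c"]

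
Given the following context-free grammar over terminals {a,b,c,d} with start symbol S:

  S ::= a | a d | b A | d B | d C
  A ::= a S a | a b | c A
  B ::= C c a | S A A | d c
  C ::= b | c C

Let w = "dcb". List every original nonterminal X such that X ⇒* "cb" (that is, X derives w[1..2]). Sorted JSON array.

Convert to CNF:
  S -> T0 T3 | T1 A | T3 B | T3 C | a
  A -> T0 T1 | T0 X4 | T2 A
  B -> C X5 | S X6 | T3 T2
  C -> T2 C | b
  T0 -> a
  T1 -> b
  T2 -> c
  T3 -> d
  X4 -> S T0
  X5 -> T2 T0
  X6 -> A A

CYK table (by increasing span) (cells [i..j] with 1 ≤ i ≤ j ≤ 2 only):
  [1..1]={T2}  "c"  orig:{}
  [2..2]={C,T1}  "b"  orig:{C}
  [1..2]={C}  "cb"

Original NTs in T[1,2] deriving "cb": ["C"]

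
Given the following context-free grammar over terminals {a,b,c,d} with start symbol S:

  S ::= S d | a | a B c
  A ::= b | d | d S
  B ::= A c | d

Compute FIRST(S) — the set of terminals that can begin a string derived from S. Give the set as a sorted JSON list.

FIRST sets, iterate to fixpoint:
round 1:
  A via A→b: +{b}
  A via A→d: +{d}
  B via B→A c: +{b,d}
  S via S→a: +{a}
  FIRST(S)={a}  FIRST(A)={b,d}  FIRST(B)={b,d}
round 2: (stable)
  FIRST(S)={a}  FIRST(A)={b,d}  FIRST(B)={b,d}

FIRST(S) = ["a"]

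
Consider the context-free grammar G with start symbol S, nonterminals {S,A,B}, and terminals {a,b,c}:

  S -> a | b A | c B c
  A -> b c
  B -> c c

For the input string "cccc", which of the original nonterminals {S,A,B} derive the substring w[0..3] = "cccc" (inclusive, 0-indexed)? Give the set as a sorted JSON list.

CNF form of G:
  S -> T0 A | T1 X2 | a
  A -> T0 T1
  B -> T1 T1
  T0 -> b
  T1 -> c
  X2 -> B T1

Fill CYK table bottom-up, restricted to cells inside w[0..3]:
  cell(0,0) c: {T1}  orig:{}
  cell(1,1) c: {T1}  orig:{}
  cell(2,2) c: {T1}  orig:{}
  cell(3,3) c: {T1}  orig:{}
  cell(0,1) cc: {B}
  cell(1,2) cc: {B}
  cell(2,3) cc: {B}
  cell(0,2) ccc: {X2}  orig:{}
  cell(1,3) ccc: {X2}  orig:{}
  cell(0,3) cccc: {S}

Original NTs in T[0,3] deriving "cccc": ["S"]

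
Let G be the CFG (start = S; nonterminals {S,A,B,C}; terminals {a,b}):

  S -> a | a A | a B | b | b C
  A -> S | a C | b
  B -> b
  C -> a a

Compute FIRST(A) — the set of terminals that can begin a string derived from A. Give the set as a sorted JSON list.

FIRST sets, iterate to fixpoint:
iter 1:
  A via A→a C: +{a}
  A via A→b: +{b}
  B via B→b: +{b}
  C via C→a a: +{a}
  S via S→a: +{a}
  S via S→b: +{b}
  S: {a,b}  A: {a,b}  B: {b}  C: {a}
iter 2: (no change)
  S: {a,b}  A: {a,b}  B: {b}  C: {a}

FIRST(A) = ["a", "b"]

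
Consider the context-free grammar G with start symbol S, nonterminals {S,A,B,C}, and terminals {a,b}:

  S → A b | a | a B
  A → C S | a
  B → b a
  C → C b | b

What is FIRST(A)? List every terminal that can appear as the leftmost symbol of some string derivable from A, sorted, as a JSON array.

FIRST iteration:
pass 1:
  A via A→a: +{a}
  B via B→b a: +{b}
  C via C→b: +{b}
  S via S→A b: +{a}
  FIRST(S)={a}  FIRST(A)={a}  FIRST(B)={b}  FIRST(C)={b}
pass 2:
  A via A→C S: +{b}
  S via S→A b: +{b}
  FIRST(S)={a,b}  FIRST(A)={a,b}  FIRST(B)={b}  FIRST(C)={b}
pass 3: (no change)
  FIRST(S)={a,b}  FIRST(A)={a,b}  FIRST(B)={b}  FIRST(C)={b}

FIRST(A) = ["a", "b"]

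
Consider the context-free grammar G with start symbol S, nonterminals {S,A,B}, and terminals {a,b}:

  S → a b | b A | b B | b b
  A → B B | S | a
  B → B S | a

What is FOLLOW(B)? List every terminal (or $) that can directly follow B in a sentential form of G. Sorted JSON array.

Compute FIRST by fixpoint:
round 1:
  A via A→a: +{a}
  B via B→a: +{a}
  S via S→a b: +{a}
  S via S→b A: +{b}
  FIRST(S)={a,b}  FIRST(A)={a}  FIRST(B)={a}
round 2:
  A via A→S: +{b}
  FIRST(S)={a,b}  FIRST(A)={a,b}  FIRST(B)={a}
round 3: done
  FIRST(S)={a,b}  FIRST(A)={a,b}  FIRST(B)={a}

FOLLOW iteration:
initialize: $ ∈ FOLLOW(S)
round 1:
  A→B B: FOLLOW(B) ⊇ FIRST(B) = {a}; new: +{a}
  B→B S: FOLLOW(B) ⊇ FIRST(S) = {a,b}; new: +{b}
  B→B S: FOLLOW(S) ⊇ FOLLOW(B) ⊇ {a,b}; new: +{a,b}
  S→b A: FOLLOW(A) ⊇ FOLLOW(S) ⊇ {$,a,b}; new: +{$,a,b}
  S→b B: FOLLOW(B) ⊇ FOLLOW(S) ⊇ {$,a,b}; new: +{$}
  FOLLOW(S)={$,a,b}  FOLLOW(A)={$,a,b}  FOLLOW(B)={$,a,b}
round 2: (stable)
  FOLLOW(S)={$,a,b}  FOLLOW(A)={$,a,b}  FOLLOW(B)={$,a,b}

FOLLOW(B) = ["$", "a", "b"]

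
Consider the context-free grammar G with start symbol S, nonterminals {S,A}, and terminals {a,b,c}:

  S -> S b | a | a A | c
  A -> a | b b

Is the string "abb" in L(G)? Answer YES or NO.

Convert to CNF:
  S -> S T0 | T1 A | a | c
  A -> T0 T0 | a
  T0 -> b
  T1 -> a

Fill CYK table bottom-up:
  T[0,0] 'a' = {A,S,T1}  orig:{A,S}
  T[1,1] 'b' = {T0}  orig:{}
  T[2,2] 'b' = {T0}  orig:{}
  T[0,1] 'ab' = {S}
  T[1,2] 'bb' = {A}
  T[0,2] 'abb' = {S}

S ∈ T[0,2] ⇒ YES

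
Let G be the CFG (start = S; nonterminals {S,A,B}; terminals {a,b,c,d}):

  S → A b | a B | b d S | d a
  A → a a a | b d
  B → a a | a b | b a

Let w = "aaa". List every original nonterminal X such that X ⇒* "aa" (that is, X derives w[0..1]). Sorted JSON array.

CNF form of G:
  S -> A T1 | T0 B | T1 X4 | T2 T0
  A -> T0 X3 | T1 T2
  B -> T0 T0 | T0 T1 | T1 T0
  T0 -> a
  T1 -> b
  T2 -> d
  X3 -> T0 T0
  X4 -> T2 S

CYK fill — only the sub-triangle for w[0..1]:
  cell(0,0) a: {T0}  orig:{}
  cell(1,1) a: {T0}  orig:{}
  cell(0,1) aa: {B,X3}  orig:{B}

Original NTs in T[0,1] deriving "aa": ["B"]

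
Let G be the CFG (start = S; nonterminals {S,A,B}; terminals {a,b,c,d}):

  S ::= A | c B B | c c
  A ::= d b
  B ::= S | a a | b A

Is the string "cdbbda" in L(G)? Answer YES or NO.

CNF form of G:
  S -> T0 T1 | T3 T3 | T3 X5
  A -> T0 T1
  B -> T0 T1 | T1 A | T2 T2 | T3 T3 | T3 X4
  T0 -> d
  T1 -> b
  T2 -> a
  T3 -> c
  X4 -> B B
  X5 -> B B

CYK table (by increasing span):
  cell(0,0) c: {T3}  orig:{}
  cell(1,1) d: {T0}  orig:{}
  cell(2,2) b: {T1}  orig:{}
  cell(3,3) b: {T1}  orig:{}
  cell(4,4) d: {T0}  orig:{}
  cell(5,5) a: {T2}  orig:{}
  cell(0,1) cd: ∅
  cell(1,2) db: {A,B,S}
  cell(2,3) bb: ∅
  cell(3,4) bd: ∅
  cell(4,5) da: ∅
  cell(0,2) cdb: ∅
  cell(1,3) dbb: ∅
  cell(2,4) bbd: ∅
  cell(3,5) bda: ∅
  cell(0,3) cdbb: ∅
  cell(1,4) dbbd: ∅
  cell(2,5) bbda: ∅
  cell(0,4) cdbbd: ∅
  cell(1,5) dbbda: ∅
  cell(0,5) cdbbda: ∅

S ∉ T[0,5] ⇒ NO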